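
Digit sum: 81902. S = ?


8 + 1 + 9 + 0 + 2 = 20


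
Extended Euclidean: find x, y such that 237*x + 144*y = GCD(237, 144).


Tabular extended Euclidean (each row: r = 237*s + 144*t):
r=237, s=1, t=0
r=144, s=0, t=1
q=1: r=93, s=1, t=-1   [237*(1) + 144*(-1) = 93]
q=1: r=51, s=-1, t=2   [237*(-1) + 144*(2) = 51]
q=1: r=42, s=2, t=-3   [237*(2) + 144*(-3) = 42]
q=1: r=9, s=-3, t=5   [237*(-3) + 144*(5) = 9]
q=4: r=6, s=14, t=-23   [237*(14) + 144*(-23) = 6]
q=1: r=3, s=-17, t=28   [237*(-17) + 144*(28) = 3]
q=2: r=0, s=48, t=-79   [237*(48) + 144*(-79) = 0]
GCD = 3; from the row with r=3: x=-17, y=28
Check: 237*(-17) + 144*(28) = -4029 + 4032 = 3

GCD = 3, x = -17, y = 28


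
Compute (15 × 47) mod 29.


15 × 47 = 705
705 mod 29 = 9


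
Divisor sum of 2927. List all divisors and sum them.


Divisors of 2927: 1, 2927
Sum = 1 + 2927 = 2928

σ(2927) = 2928


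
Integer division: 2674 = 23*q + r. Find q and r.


2674 = 23 * 116 + 6
Check: 2668 + 6 = 2674

q = 116, r = 6


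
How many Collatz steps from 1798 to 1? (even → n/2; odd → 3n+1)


1798 → 899 → 2698 → 1349 → 4048 → 2024 → 1012 → 506 → 253 → 760 → 380 → 190 → 95 → 286 → 143 → 430 → 215 → 646 → 323 → 970 → 485 → 1456 → 728 → 364 → 182 → 91 → 274 → 137 → 412 → 206 → 103 → 310 → 155 → 466 → 233 → 700 → 350 → 175 → 526 → 263 → 790 → 395 → 1186 → 593 → 1780 → 890 → 445 → 1336 → 668 → 334 → 167 → 502 → 251 → 754 → 377 → 1132 → 566 → 283 → 850 → 425 → 1276 → 638 → 319 → 958 → 479 → 1438 → 719 → 2158 → 1079 → 3238 → 1619 → 4858 → 2429 → 7288 → 3644 → 1822 → 911 → 2734 → 1367 → 4102 → 2051 → 6154 → 3077 → 9232 → 4616 → 2308 → 1154 → 577 → 1732 → 866 → 433 → 1300 → 650 → 325 → 976 → 488 → 244 → 122 → 61 → 184 → 92 → 46 → 23 → 70 → 35 → 106 → 53 → 160 → 80 → 40 → 20 → 10 → 5 → 16 → 8 → 4 → 2 → 1
Total steps = 117

117 steps


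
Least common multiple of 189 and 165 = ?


GCD(189, 165) = 3
LCM = 189*165/3 = 31185/3 = 10395

LCM = 10395


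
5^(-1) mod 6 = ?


Use the extended Euclidean algorithm on (6, 5); each row r = 6*s + 5*t:
r=6, s=1, t=0
r=5, s=0, t=1
q=1: r=1, s=1, t=-1   [6*(1) + 5*(-1) = 1]
q=5: r=0, s=-5, t=6   [6*(-5) + 5*(6) = 0]
GCD = 1 with t = -1, so 5*(-1) ≡ 1 (mod 6)
Inverse = -1 mod 6 = 5
Check: 5 * 5 = 25 ≡ 1 (mod 6)

5^(-1) ≡ 5 (mod 6)


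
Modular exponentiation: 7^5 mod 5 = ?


7^1 mod 5 = 2
7^2 mod 5 = 4
7^3 mod 5 = 3
7^4 mod 5 = 1
7^5 mod 5 = 2


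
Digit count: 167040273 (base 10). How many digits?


167040273 has 9 digits in base 10
floor(log10(167040273)) + 1 = floor(8.2228) + 1 = 9

9 digits (base 10)


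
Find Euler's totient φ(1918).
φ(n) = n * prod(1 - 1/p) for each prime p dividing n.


1918 = 2 × 7 × 137
Prime factors: 2, 7, 137
φ(1918) = 1918 × (1-1/2) × (1-1/7) × (1-1/137)
= 1918 × 1/2 × 6/7 × 136/137 = 816

φ(1918) = 816


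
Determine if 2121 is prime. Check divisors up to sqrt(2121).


2121 / 3 = 707 (exact division)
2121 is NOT prime.

No, 2121 is not prime


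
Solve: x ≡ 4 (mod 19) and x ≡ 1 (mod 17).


M = 19*17 = 323
M1 = M/19 = 17, M2 = M/17 = 19
M1^(-1) mod 19 = 9, M2^(-1) mod 17 = 9
x = 4*17*9 + 1*19*9 = 783
783 mod 323 = 137
Check: 137 mod 19 = 4 ✓, 137 mod 17 = 1 ✓

x ≡ 137 (mod 323)


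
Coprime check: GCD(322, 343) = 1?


Euclidean algorithm:
343 = 1 * 322 + 21
322 = 15 * 21 + 7
21 = 3 * 7 + 0
GCD(322, 343) = 7

No, not coprime (GCD = 7)


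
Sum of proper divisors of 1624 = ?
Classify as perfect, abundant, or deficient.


Proper divisors: 1, 2, 4, 7, 8, 14, 28, 29, 56, 58, 116, 203, 232, 406, 812
Sum = 1 + 2 + 4 + 7 + 8 + 14 + 28 + 29 + 56 + 58 + 116 + 203 + 232 + 406 + 812 = 1976
1976 > 1624 → abundant

s(1624) = 1976 (abundant)


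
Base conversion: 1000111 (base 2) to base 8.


1000111 (base 2) = 71 (decimal)
71 (decimal) = 107 (base 8)


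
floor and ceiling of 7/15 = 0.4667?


7/15 = 0.4667
floor = 0
ceil = 1

floor = 0, ceil = 1


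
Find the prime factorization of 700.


700 / 2 = 350
350 / 2 = 175
175 / 5 = 35
35 / 5 = 7
7 / 7 = 1
700 = 2^2 × 5^2 × 7


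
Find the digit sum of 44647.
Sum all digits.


4 + 4 + 6 + 4 + 7 = 25


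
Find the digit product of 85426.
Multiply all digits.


8 × 5 × 4 × 2 × 6 = 1920


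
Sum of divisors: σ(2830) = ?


Divisors of 2830: 1, 2, 5, 10, 283, 566, 1415, 2830
Sum = 1 + 2 + 5 + 10 + 283 + 566 + 1415 + 2830 = 5112

σ(2830) = 5112


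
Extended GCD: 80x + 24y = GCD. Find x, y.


Tabular extended Euclidean (each row: r = 80*s + 24*t):
r=80, s=1, t=0
r=24, s=0, t=1
q=3: r=8, s=1, t=-3   [80*(1) + 24*(-3) = 8]
q=3: r=0, s=-3, t=10   [80*(-3) + 24*(10) = 0]
GCD = 8; from the row with r=8: x=1, y=-3
Check: 80*(1) + 24*(-3) = 80 - 72 = 8

GCD = 8, x = 1, y = -3


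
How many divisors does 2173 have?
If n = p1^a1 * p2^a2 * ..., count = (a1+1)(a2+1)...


2173 = 41^1 × 53^1
d(2173) = (1+1) × (1+1) = 4

4 divisors


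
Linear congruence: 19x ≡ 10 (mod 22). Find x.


GCD(19, 22) = 1, unique solution
a^(-1) mod 22 = 7
x = 7 * 10 mod 22 = 4

x ≡ 4 (mod 22)


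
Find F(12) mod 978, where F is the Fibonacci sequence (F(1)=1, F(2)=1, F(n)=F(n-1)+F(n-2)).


F(k) mod 978 for k=1..12:
1, 1, 2, 3, 5, 8, 13, 21, 34, 55, 89, 144
F(12) mod 978 = 144


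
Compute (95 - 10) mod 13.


95 - 10 = 85
85 mod 13 = 7


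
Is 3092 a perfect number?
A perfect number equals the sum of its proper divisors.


Proper divisors of 3092: 1, 2, 4, 773, 1546
Sum = 1 + 2 + 4 + 773 + 1546 = 2326

No, 3092 is not perfect (2326 ≠ 3092)


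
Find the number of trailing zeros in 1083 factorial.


floor(1083/5) = 216
floor(1083/25) = 43
floor(1083/125) = 8
floor(1083/625) = 1
Total = 268

268 trailing zeros


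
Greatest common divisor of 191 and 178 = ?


191 = 1 * 178 + 13
178 = 13 * 13 + 9
13 = 1 * 9 + 4
9 = 2 * 4 + 1
4 = 4 * 1 + 0
GCD = 1


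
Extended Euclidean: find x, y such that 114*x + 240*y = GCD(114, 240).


Tabular extended Euclidean (each row: r = 114*s + 240*t):
r=114, s=1, t=0
r=240, s=0, t=1
q=0: r=114, s=1, t=0   [114*(1) + 240*(0) = 114]
q=2: r=12, s=-2, t=1   [114*(-2) + 240*(1) = 12]
q=9: r=6, s=19, t=-9   [114*(19) + 240*(-9) = 6]
q=2: r=0, s=-40, t=19   [114*(-40) + 240*(19) = 0]
GCD = 6; from the row with r=6: x=19, y=-9
Check: 114*(19) + 240*(-9) = 2166 - 2160 = 6

GCD = 6, x = 19, y = -9


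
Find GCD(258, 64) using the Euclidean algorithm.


258 = 4 * 64 + 2
64 = 32 * 2 + 0
GCD = 2


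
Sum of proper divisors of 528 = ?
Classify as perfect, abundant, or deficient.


Proper divisors: 1, 2, 3, 4, 6, 8, 11, 12, 16, 22, 24, 33, 44, 48, 66, 88, 132, 176, 264
Sum = 1 + 2 + 3 + 4 + 6 + 8 + 11 + 12 + 16 + 22 + 24 + 33 + 44 + 48 + 66 + 88 + 132 + 176 + 264 = 960
960 > 528 → abundant

s(528) = 960 (abundant)


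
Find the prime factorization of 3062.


3062 / 2 = 1531
1531 / 1531 = 1
3062 = 2 × 1531


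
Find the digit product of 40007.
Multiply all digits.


4 × 0 × 0 × 0 × 7 = 0


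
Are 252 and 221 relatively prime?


Euclidean algorithm:
252 = 1 * 221 + 31
221 = 7 * 31 + 4
31 = 7 * 4 + 3
4 = 1 * 3 + 1
3 = 3 * 1 + 0
GCD(252, 221) = 1

Yes, coprime (GCD = 1)


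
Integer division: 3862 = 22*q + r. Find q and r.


3862 = 22 * 175 + 12
Check: 3850 + 12 = 3862

q = 175, r = 12


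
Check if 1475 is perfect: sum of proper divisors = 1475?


Proper divisors of 1475: 1, 5, 25, 59, 295
Sum = 1 + 5 + 25 + 59 + 295 = 385

No, 1475 is not perfect (385 ≠ 1475)


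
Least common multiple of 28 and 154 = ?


GCD(28, 154) = 14
LCM = 28*154/14 = 4312/14 = 308

LCM = 308


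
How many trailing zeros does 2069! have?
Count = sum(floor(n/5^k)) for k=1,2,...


floor(2069/5) = 413
floor(2069/25) = 82
floor(2069/125) = 16
floor(2069/625) = 3
Total = 514

514 trailing zeros


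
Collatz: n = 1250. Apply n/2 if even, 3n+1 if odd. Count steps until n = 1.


1250 → 625 → 1876 → 938 → 469 → 1408 → 704 → 352 → 176 → 88 → 44 → 22 → 11 → 34 → 17 → 52 → 26 → 13 → 40 → 20 → 10 → 5 → 16 → 8 → 4 → 2 → 1
Total steps = 26

26 steps


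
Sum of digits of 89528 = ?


8 + 9 + 5 + 2 + 8 = 32


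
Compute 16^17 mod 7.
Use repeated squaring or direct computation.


16^1 mod 7 = 2
16^2 mod 7 = 4
16^3 mod 7 = 1
16^4 mod 7 = 2
16^5 mod 7 = 4
16^6 mod 7 = 1
16^7 mod 7 = 2
16^8 mod 7 = 4
16^9 mod 7 = 1
16^10 mod 7 = 2
16^11 mod 7 = 4
16^12 mod 7 = 1
16^13 mod 7 = 2
16^14 mod 7 = 4
16^15 mod 7 = 1
16^16 mod 7 = 2
16^17 mod 7 = 4


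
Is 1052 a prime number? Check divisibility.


1052 / 2 = 526 (exact division)
1052 is NOT prime.

No, 1052 is not prime


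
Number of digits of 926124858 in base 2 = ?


926124858 in base 2 = 110111001100111000101100111010
Number of digits = 30

30 digits (base 2)


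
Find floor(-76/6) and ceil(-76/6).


-76/6 = -12.6667
floor = -13
ceil = -12

floor = -13, ceil = -12


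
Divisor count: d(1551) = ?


1551 = 3^1 × 11^1 × 47^1
d(1551) = (1+1) × (1+1) × (1+1) = 8

8 divisors


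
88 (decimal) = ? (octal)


88 (base 10) = 88 (decimal)
88 (decimal) = 130 (base 8)


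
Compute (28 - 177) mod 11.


28 - 177 = -149
-149 mod 11 = 5


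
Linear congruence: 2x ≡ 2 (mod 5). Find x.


GCD(2, 5) = 1, unique solution
a^(-1) mod 5 = 3
x = 3 * 2 mod 5 = 1

x ≡ 1 (mod 5)


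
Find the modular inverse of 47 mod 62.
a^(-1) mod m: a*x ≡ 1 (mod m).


Use the extended Euclidean algorithm on (62, 47); each row r = 62*s + 47*t:
r=62, s=1, t=0
r=47, s=0, t=1
q=1: r=15, s=1, t=-1   [62*(1) + 47*(-1) = 15]
q=3: r=2, s=-3, t=4   [62*(-3) + 47*(4) = 2]
q=7: r=1, s=22, t=-29   [62*(22) + 47*(-29) = 1]
q=2: r=0, s=-47, t=62   [62*(-47) + 47*(62) = 0]
GCD = 1 with t = -29, so 47*(-29) ≡ 1 (mod 62)
Inverse = -29 mod 62 = 33
Check: 47 * 33 = 1551 ≡ 1 (mod 62)

47^(-1) ≡ 33 (mod 62)


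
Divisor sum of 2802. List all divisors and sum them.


Divisors of 2802: 1, 2, 3, 6, 467, 934, 1401, 2802
Sum = 1 + 2 + 3 + 6 + 467 + 934 + 1401 + 2802 = 5616

σ(2802) = 5616


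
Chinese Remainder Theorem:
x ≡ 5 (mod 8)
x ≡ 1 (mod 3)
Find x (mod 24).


M = 8*3 = 24
M1 = M/8 = 3, M2 = M/3 = 8
M1^(-1) mod 8 = 3, M2^(-1) mod 3 = 2
x = 5*3*3 + 1*8*2 = 61
61 mod 24 = 13
Check: 13 mod 8 = 5 ✓, 13 mod 3 = 1 ✓

x ≡ 13 (mod 24)


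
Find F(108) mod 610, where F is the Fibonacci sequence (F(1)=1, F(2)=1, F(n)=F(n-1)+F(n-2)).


F(k) mod 610 for k=1..108:
1, 1, 2, 3, 5, 8, 13, 21, 34, 55, 89, 144, 233, 377, 0, 377, 377, 144, 521, 55, 576, 21, 597, 8, 605, 3, 608, 1, 609, 0, 609, 609, 608, 607, 605, 602, 597, 589, 576, 555, 521, 466, 377, 233, 0, 233, 233, 466, 89, 555, 34, 589, 13, 602, 5, 607, 2, 609, 1, 0, 1, 1, 2, 3, 5, 8, 13, 21, 34, 55, 89, 144, 233, 377, 0, 377, 377, 144, 521, 55, 576, 21, 597, 8, 605, 3, 608, 1, 609, 0, 609, 609, 608, 607, 605, 602, 597, 589, 576, 555, 521, 466, 377, 233, 0, 233, 233, 466
F(108) mod 610 = 466


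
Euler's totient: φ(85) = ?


85 = 5 × 17
Prime factors: 5, 17
φ(85) = 85 × (1-1/5) × (1-1/17)
= 85 × 4/5 × 16/17 = 64

φ(85) = 64


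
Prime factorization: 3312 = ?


3312 / 2 = 1656
1656 / 2 = 828
828 / 2 = 414
414 / 2 = 207
207 / 3 = 69
69 / 3 = 23
23 / 23 = 1
3312 = 2^4 × 3^2 × 23


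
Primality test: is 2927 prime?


Check divisors up to sqrt(2927) = 54.1018
No divisors found.
2927 is prime.

Yes, 2927 is prime


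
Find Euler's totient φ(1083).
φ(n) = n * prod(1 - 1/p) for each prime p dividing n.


1083 = 3 × 19^2
Prime factors: 3, 19
φ(1083) = 1083 × (1-1/3) × (1-1/19)
= 1083 × 2/3 × 18/19 = 684

φ(1083) = 684


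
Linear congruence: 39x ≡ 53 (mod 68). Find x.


GCD(39, 68) = 1, unique solution
a^(-1) mod 68 = 7
x = 7 * 53 mod 68 = 31

x ≡ 31 (mod 68)


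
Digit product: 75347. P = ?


7 × 5 × 3 × 4 × 7 = 2940


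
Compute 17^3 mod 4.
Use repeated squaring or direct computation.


17^1 mod 4 = 1
17^2 mod 4 = 1
17^3 mod 4 = 1


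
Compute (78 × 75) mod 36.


78 × 75 = 5850
5850 mod 36 = 18


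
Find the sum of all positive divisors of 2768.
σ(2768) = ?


Divisors of 2768: 1, 2, 4, 8, 16, 173, 346, 692, 1384, 2768
Sum = 1 + 2 + 4 + 8 + 16 + 173 + 346 + 692 + 1384 + 2768 = 5394

σ(2768) = 5394


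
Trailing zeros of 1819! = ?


floor(1819/5) = 363
floor(1819/25) = 72
floor(1819/125) = 14
floor(1819/625) = 2
Total = 451

451 trailing zeros


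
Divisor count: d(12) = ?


12 = 2^2 × 3^1
d(12) = (2+1) × (1+1) = 6

6 divisors


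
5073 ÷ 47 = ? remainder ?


5073 = 47 * 107 + 44
Check: 5029 + 44 = 5073

q = 107, r = 44


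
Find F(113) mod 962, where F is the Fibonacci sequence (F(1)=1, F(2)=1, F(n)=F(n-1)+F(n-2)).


F(k) mod 962 for k=1..113:
1, 1, 2, 3, 5, 8, 13, 21, 34, 55, 89, 144, 233, 377, 610, 25, 635, 660, 333, 31, 364, 395, 759, 192, 951, 181, 170, 351, 521, 872, 431, 341, 772, 151, 923, 112, 73, 185, 258, 443, 701, 182, 883, 103, 24, 127, 151, 278, 429, 707, 174, 881, 93, 12, 105, 117, 222, 339, 561, 900, 499, 437, 936, 411, 385, 796, 219, 53, 272, 325, 597, 922, 557, 517, 112, 629, 741, 408, 187, 595, 782, 415, 235, 650, 885, 573, 496, 107, 603, 710, 351, 99, 450, 549, 37, 586, 623, 247, 870, 155, 63, 218, 281, 499, 780, 317, 135, 452, 587, 77, 664, 741, 443
F(113) mod 962 = 443


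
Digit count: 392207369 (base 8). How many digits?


392207369 in base 8 = 2730116011
Number of digits = 10

10 digits (base 8)


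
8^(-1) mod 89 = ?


Use the extended Euclidean algorithm on (89, 8); each row r = 89*s + 8*t:
r=89, s=1, t=0
r=8, s=0, t=1
q=11: r=1, s=1, t=-11   [89*(1) + 8*(-11) = 1]
q=8: r=0, s=-8, t=89   [89*(-8) + 8*(89) = 0]
GCD = 1 with t = -11, so 8*(-11) ≡ 1 (mod 89)
Inverse = -11 mod 89 = 78
Check: 8 * 78 = 624 ≡ 1 (mod 89)

8^(-1) ≡ 78 (mod 89)


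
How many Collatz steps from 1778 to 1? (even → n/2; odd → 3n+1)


1778 → 889 → 2668 → 1334 → 667 → 2002 → 1001 → 3004 → 1502 → 751 → 2254 → 1127 → 3382 → 1691 → 5074 → 2537 → 7612 → 3806 → 1903 → 5710 → 2855 → 8566 → 4283 → 12850 → 6425 → 19276 → 9638 → 4819 → 14458 → 7229 → 21688 → 10844 → 5422 → 2711 → 8134 → 4067 → 12202 → 6101 → 18304 → 9152 → 4576 → 2288 → 1144 → 572 → 286 → 143 → 430 → 215 → 646 → 323 → 970 → 485 → 1456 → 728 → 364 → 182 → 91 → 274 → 137 → 412 → 206 → 103 → 310 → 155 → 466 → 233 → 700 → 350 → 175 → 526 → 263 → 790 → 395 → 1186 → 593 → 1780 → 890 → 445 → 1336 → 668 → 334 → 167 → 502 → 251 → 754 → 377 → 1132 → 566 → 283 → 850 → 425 → 1276 → 638 → 319 → 958 → 479 → 1438 → 719 → 2158 → 1079 → 3238 → 1619 → 4858 → 2429 → 7288 → 3644 → 1822 → 911 → 2734 → 1367 → 4102 → 2051 → 6154 → 3077 → 9232 → 4616 → 2308 → 1154 → 577 → 1732 → 866 → 433 → 1300 → 650 → 325 → 976 → 488 → 244 → 122 → 61 → 184 → 92 → 46 → 23 → 70 → 35 → 106 → 53 → 160 → 80 → 40 → 20 → 10 → 5 → 16 → 8 → 4 → 2 → 1
Total steps = 148

148 steps


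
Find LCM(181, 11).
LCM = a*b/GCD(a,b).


GCD(181, 11) = 1
LCM = 181*11/1 = 1991/1 = 1991

LCM = 1991


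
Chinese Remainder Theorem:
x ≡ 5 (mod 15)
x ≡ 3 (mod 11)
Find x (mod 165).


M = 15*11 = 165
M1 = M/15 = 11, M2 = M/11 = 15
M1^(-1) mod 15 = 11, M2^(-1) mod 11 = 3
x = 5*11*11 + 3*15*3 = 740
740 mod 165 = 80
Check: 80 mod 15 = 5 ✓, 80 mod 11 = 3 ✓

x ≡ 80 (mod 165)


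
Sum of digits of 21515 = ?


2 + 1 + 5 + 1 + 5 = 14


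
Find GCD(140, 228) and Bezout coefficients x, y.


Tabular extended Euclidean (each row: r = 140*s + 228*t):
r=140, s=1, t=0
r=228, s=0, t=1
q=0: r=140, s=1, t=0   [140*(1) + 228*(0) = 140]
q=1: r=88, s=-1, t=1   [140*(-1) + 228*(1) = 88]
q=1: r=52, s=2, t=-1   [140*(2) + 228*(-1) = 52]
q=1: r=36, s=-3, t=2   [140*(-3) + 228*(2) = 36]
q=1: r=16, s=5, t=-3   [140*(5) + 228*(-3) = 16]
q=2: r=4, s=-13, t=8   [140*(-13) + 228*(8) = 4]
q=4: r=0, s=57, t=-35   [140*(57) + 228*(-35) = 0]
GCD = 4; from the row with r=4: x=-13, y=8
Check: 140*(-13) + 228*(8) = -1820 + 1824 = 4

GCD = 4, x = -13, y = 8


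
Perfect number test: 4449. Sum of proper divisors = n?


Proper divisors of 4449: 1, 3, 1483
Sum = 1 + 3 + 1483 = 1487

No, 4449 is not perfect (1487 ≠ 4449)


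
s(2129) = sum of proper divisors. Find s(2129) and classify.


Proper divisors: 1
Sum = 1 = 1
1 < 2129 → deficient

s(2129) = 1 (deficient)


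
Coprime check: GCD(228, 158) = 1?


Euclidean algorithm:
228 = 1 * 158 + 70
158 = 2 * 70 + 18
70 = 3 * 18 + 16
18 = 1 * 16 + 2
16 = 8 * 2 + 0
GCD(228, 158) = 2

No, not coprime (GCD = 2)


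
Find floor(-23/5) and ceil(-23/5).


-23/5 = -4.6000
floor = -5
ceil = -4

floor = -5, ceil = -4


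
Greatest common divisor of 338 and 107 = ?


338 = 3 * 107 + 17
107 = 6 * 17 + 5
17 = 3 * 5 + 2
5 = 2 * 2 + 1
2 = 2 * 1 + 0
GCD = 1


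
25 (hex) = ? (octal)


25 (base 16) = 37 (decimal)
37 (decimal) = 45 (base 8)


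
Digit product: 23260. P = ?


2 × 3 × 2 × 6 × 0 = 0


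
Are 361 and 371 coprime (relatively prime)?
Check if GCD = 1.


Euclidean algorithm:
371 = 1 * 361 + 10
361 = 36 * 10 + 1
10 = 10 * 1 + 0
GCD(361, 371) = 1

Yes, coprime (GCD = 1)


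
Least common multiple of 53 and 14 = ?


GCD(53, 14) = 1
LCM = 53*14/1 = 742/1 = 742

LCM = 742


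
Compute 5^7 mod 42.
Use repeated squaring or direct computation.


5^1 mod 42 = 5
5^2 mod 42 = 25
5^3 mod 42 = 41
5^4 mod 42 = 37
5^5 mod 42 = 17
5^6 mod 42 = 1
5^7 mod 42 = 5


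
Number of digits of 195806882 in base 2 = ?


195806882 in base 2 = 1011101010111100011010100010
Number of digits = 28

28 digits (base 2)


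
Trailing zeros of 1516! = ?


floor(1516/5) = 303
floor(1516/25) = 60
floor(1516/125) = 12
floor(1516/625) = 2
Total = 377

377 trailing zeros


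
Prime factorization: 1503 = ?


1503 / 3 = 501
501 / 3 = 167
167 / 167 = 1
1503 = 3^2 × 167


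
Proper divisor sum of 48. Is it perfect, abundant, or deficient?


Proper divisors: 1, 2, 3, 4, 6, 8, 12, 16, 24
Sum = 1 + 2 + 3 + 4 + 6 + 8 + 12 + 16 + 24 = 76
76 > 48 → abundant

s(48) = 76 (abundant)


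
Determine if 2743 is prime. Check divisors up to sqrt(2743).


2743 / 13 = 211 (exact division)
2743 is NOT prime.

No, 2743 is not prime


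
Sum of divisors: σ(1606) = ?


Divisors of 1606: 1, 2, 11, 22, 73, 146, 803, 1606
Sum = 1 + 2 + 11 + 22 + 73 + 146 + 803 + 1606 = 2664

σ(1606) = 2664


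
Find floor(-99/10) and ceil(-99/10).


-99/10 = -9.9000
floor = -10
ceil = -9

floor = -10, ceil = -9


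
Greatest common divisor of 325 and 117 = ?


325 = 2 * 117 + 91
117 = 1 * 91 + 26
91 = 3 * 26 + 13
26 = 2 * 13 + 0
GCD = 13


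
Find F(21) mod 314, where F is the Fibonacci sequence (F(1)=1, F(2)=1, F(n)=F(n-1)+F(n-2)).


F(k) mod 314 for k=1..21:
1, 1, 2, 3, 5, 8, 13, 21, 34, 55, 89, 144, 233, 63, 296, 45, 27, 72, 99, 171, 270
F(21) mod 314 = 270


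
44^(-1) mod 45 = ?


Use the extended Euclidean algorithm on (45, 44); each row r = 45*s + 44*t:
r=45, s=1, t=0
r=44, s=0, t=1
q=1: r=1, s=1, t=-1   [45*(1) + 44*(-1) = 1]
q=44: r=0, s=-44, t=45   [45*(-44) + 44*(45) = 0]
GCD = 1 with t = -1, so 44*(-1) ≡ 1 (mod 45)
Inverse = -1 mod 45 = 44
Check: 44 * 44 = 1936 ≡ 1 (mod 45)

44^(-1) ≡ 44 (mod 45)


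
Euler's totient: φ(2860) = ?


2860 = 2^2 × 5 × 11 × 13
Prime factors: 2, 5, 11, 13
φ(2860) = 2860 × (1-1/2) × (1-1/5) × (1-1/11) × (1-1/13)
= 2860 × 1/2 × 4/5 × 10/11 × 12/13 = 960

φ(2860) = 960


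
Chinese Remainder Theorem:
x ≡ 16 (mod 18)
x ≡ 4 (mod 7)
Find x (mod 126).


M = 18*7 = 126
M1 = M/18 = 7, M2 = M/7 = 18
M1^(-1) mod 18 = 13, M2^(-1) mod 7 = 2
x = 16*7*13 + 4*18*2 = 1600
1600 mod 126 = 88
Check: 88 mod 18 = 16 ✓, 88 mod 7 = 4 ✓

x ≡ 88 (mod 126)


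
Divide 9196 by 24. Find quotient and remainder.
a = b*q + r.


9196 = 24 * 383 + 4
Check: 9192 + 4 = 9196

q = 383, r = 4


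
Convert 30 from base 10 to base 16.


30 (base 10) = 30 (decimal)
30 (decimal) = 1E (base 16)


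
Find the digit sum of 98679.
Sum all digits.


9 + 8 + 6 + 7 + 9 = 39


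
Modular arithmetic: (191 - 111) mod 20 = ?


191 - 111 = 80
80 mod 20 = 0


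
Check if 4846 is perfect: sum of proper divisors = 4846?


Proper divisors of 4846: 1, 2, 2423
Sum = 1 + 2 + 2423 = 2426

No, 4846 is not perfect (2426 ≠ 4846)


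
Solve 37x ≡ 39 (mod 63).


GCD(37, 63) = 1, unique solution
a^(-1) mod 63 = 46
x = 46 * 39 mod 63 = 30

x ≡ 30 (mod 63)


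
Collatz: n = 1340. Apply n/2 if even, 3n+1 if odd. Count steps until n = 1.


1340 → 670 → 335 → 1006 → 503 → 1510 → 755 → 2266 → 1133 → 3400 → 1700 → 850 → 425 → 1276 → 638 → 319 → 958 → 479 → 1438 → 719 → 2158 → 1079 → 3238 → 1619 → 4858 → 2429 → 7288 → 3644 → 1822 → 911 → 2734 → 1367 → 4102 → 2051 → 6154 → 3077 → 9232 → 4616 → 2308 → 1154 → 577 → 1732 → 866 → 433 → 1300 → 650 → 325 → 976 → 488 → 244 → 122 → 61 → 184 → 92 → 46 → 23 → 70 → 35 → 106 → 53 → 160 → 80 → 40 → 20 → 10 → 5 → 16 → 8 → 4 → 2 → 1
Total steps = 70

70 steps


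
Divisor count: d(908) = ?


908 = 2^2 × 227^1
d(908) = (2+1) × (1+1) = 6

6 divisors


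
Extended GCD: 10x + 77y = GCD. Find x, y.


Tabular extended Euclidean (each row: r = 10*s + 77*t):
r=10, s=1, t=0
r=77, s=0, t=1
q=0: r=10, s=1, t=0   [10*(1) + 77*(0) = 10]
q=7: r=7, s=-7, t=1   [10*(-7) + 77*(1) = 7]
q=1: r=3, s=8, t=-1   [10*(8) + 77*(-1) = 3]
q=2: r=1, s=-23, t=3   [10*(-23) + 77*(3) = 1]
q=3: r=0, s=77, t=-10   [10*(77) + 77*(-10) = 0]
GCD = 1; from the row with r=1: x=-23, y=3
Check: 10*(-23) + 77*(3) = -230 + 231 = 1

GCD = 1, x = -23, y = 3


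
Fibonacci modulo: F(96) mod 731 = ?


F(k) mod 731 for k=1..96:
1, 1, 2, 3, 5, 8, 13, 21, 34, 55, 89, 144, 233, 377, 610, 256, 135, 391, 526, 186, 712, 167, 148, 315, 463, 47, 510, 557, 336, 162, 498, 660, 427, 356, 52, 408, 460, 137, 597, 3, 600, 603, 472, 344, 85, 429, 514, 212, 726, 207, 202, 409, 611, 289, 169, 458, 627, 354, 250, 604, 123, 727, 119, 115, 234, 349, 583, 201, 53, 254, 307, 561, 137, 698, 104, 71, 175, 246, 421, 667, 357, 293, 650, 212, 131, 343, 474, 86, 560, 646, 475, 390, 134, 524, 658, 451
F(96) mod 731 = 451


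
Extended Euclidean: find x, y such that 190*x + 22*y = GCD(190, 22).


Tabular extended Euclidean (each row: r = 190*s + 22*t):
r=190, s=1, t=0
r=22, s=0, t=1
q=8: r=14, s=1, t=-8   [190*(1) + 22*(-8) = 14]
q=1: r=8, s=-1, t=9   [190*(-1) + 22*(9) = 8]
q=1: r=6, s=2, t=-17   [190*(2) + 22*(-17) = 6]
q=1: r=2, s=-3, t=26   [190*(-3) + 22*(26) = 2]
q=3: r=0, s=11, t=-95   [190*(11) + 22*(-95) = 0]
GCD = 2; from the row with r=2: x=-3, y=26
Check: 190*(-3) + 22*(26) = -570 + 572 = 2

GCD = 2, x = -3, y = 26


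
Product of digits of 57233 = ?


5 × 7 × 2 × 3 × 3 = 630


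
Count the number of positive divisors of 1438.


1438 = 2^1 × 719^1
d(1438) = (1+1) × (1+1) = 4

4 divisors


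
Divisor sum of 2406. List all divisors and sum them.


Divisors of 2406: 1, 2, 3, 6, 401, 802, 1203, 2406
Sum = 1 + 2 + 3 + 6 + 401 + 802 + 1203 + 2406 = 4824

σ(2406) = 4824


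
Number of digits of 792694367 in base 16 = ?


792694367 in base 16 = 2F3F8E5F
Number of digits = 8

8 digits (base 16)


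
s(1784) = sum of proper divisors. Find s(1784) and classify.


Proper divisors: 1, 2, 4, 8, 223, 446, 892
Sum = 1 + 2 + 4 + 8 + 223 + 446 + 892 = 1576
1576 < 1784 → deficient

s(1784) = 1576 (deficient)


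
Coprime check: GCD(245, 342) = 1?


Euclidean algorithm:
342 = 1 * 245 + 97
245 = 2 * 97 + 51
97 = 1 * 51 + 46
51 = 1 * 46 + 5
46 = 9 * 5 + 1
5 = 5 * 1 + 0
GCD(245, 342) = 1

Yes, coprime (GCD = 1)


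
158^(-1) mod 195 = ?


Use the extended Euclidean algorithm on (195, 158); each row r = 195*s + 158*t:
r=195, s=1, t=0
r=158, s=0, t=1
q=1: r=37, s=1, t=-1   [195*(1) + 158*(-1) = 37]
q=4: r=10, s=-4, t=5   [195*(-4) + 158*(5) = 10]
q=3: r=7, s=13, t=-16   [195*(13) + 158*(-16) = 7]
q=1: r=3, s=-17, t=21   [195*(-17) + 158*(21) = 3]
q=2: r=1, s=47, t=-58   [195*(47) + 158*(-58) = 1]
q=3: r=0, s=-158, t=195   [195*(-158) + 158*(195) = 0]
GCD = 1 with t = -58, so 158*(-58) ≡ 1 (mod 195)
Inverse = -58 mod 195 = 137
Check: 158 * 137 = 21646 ≡ 1 (mod 195)

158^(-1) ≡ 137 (mod 195)


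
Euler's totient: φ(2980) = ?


2980 = 2^2 × 5 × 149
Prime factors: 2, 5, 149
φ(2980) = 2980 × (1-1/2) × (1-1/5) × (1-1/149)
= 2980 × 1/2 × 4/5 × 148/149 = 1184

φ(2980) = 1184


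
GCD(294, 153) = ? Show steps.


294 = 1 * 153 + 141
153 = 1 * 141 + 12
141 = 11 * 12 + 9
12 = 1 * 9 + 3
9 = 3 * 3 + 0
GCD = 3


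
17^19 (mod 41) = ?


17^1 mod 41 = 17
17^2 mod 41 = 2
17^3 mod 41 = 34
17^4 mod 41 = 4
17^5 mod 41 = 27
17^6 mod 41 = 8
17^7 mod 41 = 13
17^8 mod 41 = 16
17^9 mod 41 = 26
17^10 mod 41 = 32
17^11 mod 41 = 11
17^12 mod 41 = 23
17^13 mod 41 = 22
17^14 mod 41 = 5
17^15 mod 41 = 3
17^16 mod 41 = 10
17^17 mod 41 = 6
17^18 mod 41 = 20
17^19 mod 41 = 12


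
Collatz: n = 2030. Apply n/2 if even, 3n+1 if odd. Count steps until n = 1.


2030 → 1015 → 3046 → 1523 → 4570 → 2285 → 6856 → 3428 → 1714 → 857 → 2572 → 1286 → 643 → 1930 → 965 → 2896 → 1448 → 724 → 362 → 181 → 544 → 272 → 136 → 68 → 34 → 17 → 52 → 26 → 13 → 40 → 20 → 10 → 5 → 16 → 8 → 4 → 2 → 1
Total steps = 37

37 steps


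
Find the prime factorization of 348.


348 / 2 = 174
174 / 2 = 87
87 / 3 = 29
29 / 29 = 1
348 = 2^2 × 3 × 29


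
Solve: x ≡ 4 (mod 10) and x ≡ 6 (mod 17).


M = 10*17 = 170
M1 = M/10 = 17, M2 = M/17 = 10
M1^(-1) mod 10 = 3, M2^(-1) mod 17 = 12
x = 4*17*3 + 6*10*12 = 924
924 mod 170 = 74
Check: 74 mod 10 = 4 ✓, 74 mod 17 = 6 ✓

x ≡ 74 (mod 170)


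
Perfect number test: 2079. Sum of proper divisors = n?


Proper divisors of 2079: 1, 3, 7, 9, 11, 21, 27, 33, 63, 77, 99, 189, 231, 297, 693
Sum = 1 + 3 + 7 + 9 + 11 + 21 + 27 + 33 + 63 + 77 + 99 + 189 + 231 + 297 + 693 = 1761

No, 2079 is not perfect (1761 ≠ 2079)


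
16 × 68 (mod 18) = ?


16 × 68 = 1088
1088 mod 18 = 8


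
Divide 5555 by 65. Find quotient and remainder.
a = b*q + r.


5555 = 65 * 85 + 30
Check: 5525 + 30 = 5555

q = 85, r = 30


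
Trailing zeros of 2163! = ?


floor(2163/5) = 432
floor(2163/25) = 86
floor(2163/125) = 17
floor(2163/625) = 3
Total = 538

538 trailing zeros


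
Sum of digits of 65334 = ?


6 + 5 + 3 + 3 + 4 = 21


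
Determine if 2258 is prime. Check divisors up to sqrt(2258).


2258 / 2 = 1129 (exact division)
2258 is NOT prime.

No, 2258 is not prime


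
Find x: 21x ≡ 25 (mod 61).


GCD(21, 61) = 1, unique solution
a^(-1) mod 61 = 32
x = 32 * 25 mod 61 = 7

x ≡ 7 (mod 61)


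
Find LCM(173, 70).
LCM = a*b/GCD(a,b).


GCD(173, 70) = 1
LCM = 173*70/1 = 12110/1 = 12110

LCM = 12110


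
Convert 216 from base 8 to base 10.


216 (base 8) = 142 (decimal)
142 (decimal) = 142 (base 10)


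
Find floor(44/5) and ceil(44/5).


44/5 = 8.8000
floor = 8
ceil = 9

floor = 8, ceil = 9


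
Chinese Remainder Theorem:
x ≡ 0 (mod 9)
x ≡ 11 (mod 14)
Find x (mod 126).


M = 9*14 = 126
M1 = M/9 = 14, M2 = M/14 = 9
M1^(-1) mod 9 = 2, M2^(-1) mod 14 = 11
x = 0*14*2 + 11*9*11 = 1089
1089 mod 126 = 81
Check: 81 mod 9 = 0 ✓, 81 mod 14 = 11 ✓

x ≡ 81 (mod 126)


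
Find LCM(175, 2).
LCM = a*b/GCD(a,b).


GCD(175, 2) = 1
LCM = 175*2/1 = 350/1 = 350

LCM = 350


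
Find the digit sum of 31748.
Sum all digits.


3 + 1 + 7 + 4 + 8 = 23


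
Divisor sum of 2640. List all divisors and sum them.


Divisors of 2640: 1, 2, 3, 4, 5, 6, 8, 10, 11, 12, 15, 16, 20, 22, 24, 30, 33, 40, 44, 48, 55, 60, 66, 80, 88, 110, 120, 132, 165, 176, 220, 240, 264, 330, 440, 528, 660, 880, 1320, 2640
Sum = 1 + 2 + 3 + 4 + 5 + 6 + 8 + 10 + 11 + 12 + 15 + 16 + 20 + 22 + 24 + 30 + 33 + 40 + 44 + 48 + 55 + 60 + 66 + 80 + 88 + 110 + 120 + 132 + 165 + 176 + 220 + 240 + 264 + 330 + 440 + 528 + 660 + 880 + 1320 + 2640 = 8928

σ(2640) = 8928


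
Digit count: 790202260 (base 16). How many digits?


790202260 in base 16 = 2F198794
Number of digits = 8

8 digits (base 16)


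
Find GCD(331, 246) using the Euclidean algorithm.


331 = 1 * 246 + 85
246 = 2 * 85 + 76
85 = 1 * 76 + 9
76 = 8 * 9 + 4
9 = 2 * 4 + 1
4 = 4 * 1 + 0
GCD = 1


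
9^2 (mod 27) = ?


9^1 mod 27 = 9
9^2 mod 27 = 0


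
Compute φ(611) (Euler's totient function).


611 = 13 × 47
Prime factors: 13, 47
φ(611) = 611 × (1-1/13) × (1-1/47)
= 611 × 12/13 × 46/47 = 552

φ(611) = 552


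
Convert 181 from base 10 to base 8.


181 (base 10) = 181 (decimal)
181 (decimal) = 265 (base 8)


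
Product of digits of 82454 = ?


8 × 2 × 4 × 5 × 4 = 1280


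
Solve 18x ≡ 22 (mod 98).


GCD(18, 98) = 2 divides 22
Divide: 9x ≡ 11 (mod 49)
x ≡ 23 (mod 49)


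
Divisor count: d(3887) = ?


3887 = 13^2 × 23^1
d(3887) = (2+1) × (1+1) = 6

6 divisors


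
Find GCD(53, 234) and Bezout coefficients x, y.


Tabular extended Euclidean (each row: r = 53*s + 234*t):
r=53, s=1, t=0
r=234, s=0, t=1
q=0: r=53, s=1, t=0   [53*(1) + 234*(0) = 53]
q=4: r=22, s=-4, t=1   [53*(-4) + 234*(1) = 22]
q=2: r=9, s=9, t=-2   [53*(9) + 234*(-2) = 9]
q=2: r=4, s=-22, t=5   [53*(-22) + 234*(5) = 4]
q=2: r=1, s=53, t=-12   [53*(53) + 234*(-12) = 1]
q=4: r=0, s=-234, t=53   [53*(-234) + 234*(53) = 0]
GCD = 1; from the row with r=1: x=53, y=-12
Check: 53*(53) + 234*(-12) = 2809 - 2808 = 1

GCD = 1, x = 53, y = -12


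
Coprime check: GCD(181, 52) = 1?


Euclidean algorithm:
181 = 3 * 52 + 25
52 = 2 * 25 + 2
25 = 12 * 2 + 1
2 = 2 * 1 + 0
GCD(181, 52) = 1

Yes, coprime (GCD = 1)


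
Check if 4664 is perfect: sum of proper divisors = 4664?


Proper divisors of 4664: 1, 2, 4, 8, 11, 22, 44, 53, 88, 106, 212, 424, 583, 1166, 2332
Sum = 1 + 2 + 4 + 8 + 11 + 22 + 44 + 53 + 88 + 106 + 212 + 424 + 583 + 1166 + 2332 = 5056

No, 4664 is not perfect (5056 ≠ 4664)


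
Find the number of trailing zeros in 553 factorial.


floor(553/5) = 110
floor(553/25) = 22
floor(553/125) = 4
Total = 136

136 trailing zeros


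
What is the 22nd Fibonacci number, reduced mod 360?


F(k) mod 360 for k=1..22:
1, 1, 2, 3, 5, 8, 13, 21, 34, 55, 89, 144, 233, 17, 250, 267, 157, 64, 221, 285, 146, 71
F(22) mod 360 = 71


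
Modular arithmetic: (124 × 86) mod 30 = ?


124 × 86 = 10664
10664 mod 30 = 14


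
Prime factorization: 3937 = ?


3937 / 31 = 127
127 / 127 = 1
3937 = 31 × 127


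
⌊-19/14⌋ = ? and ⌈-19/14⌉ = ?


-19/14 = -1.3571
floor = -2
ceil = -1

floor = -2, ceil = -1


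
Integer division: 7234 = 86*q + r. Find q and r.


7234 = 86 * 84 + 10
Check: 7224 + 10 = 7234

q = 84, r = 10


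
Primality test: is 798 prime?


798 / 2 = 399 (exact division)
798 is NOT prime.

No, 798 is not prime


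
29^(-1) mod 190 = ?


Use the extended Euclidean algorithm on (190, 29); each row r = 190*s + 29*t:
r=190, s=1, t=0
r=29, s=0, t=1
q=6: r=16, s=1, t=-6   [190*(1) + 29*(-6) = 16]
q=1: r=13, s=-1, t=7   [190*(-1) + 29*(7) = 13]
q=1: r=3, s=2, t=-13   [190*(2) + 29*(-13) = 3]
q=4: r=1, s=-9, t=59   [190*(-9) + 29*(59) = 1]
q=3: r=0, s=29, t=-190   [190*(29) + 29*(-190) = 0]
GCD = 1 with t = 59, so 29*(59) ≡ 1 (mod 190)
Inverse = 59 mod 190 = 59
Check: 29 * 59 = 1711 ≡ 1 (mod 190)

29^(-1) ≡ 59 (mod 190)


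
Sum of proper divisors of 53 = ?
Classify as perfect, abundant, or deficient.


Proper divisors: 1
Sum = 1 = 1
1 < 53 → deficient

s(53) = 1 (deficient)


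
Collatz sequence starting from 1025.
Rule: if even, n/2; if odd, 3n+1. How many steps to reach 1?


1025 → 3076 → 1538 → 769 → 2308 → 1154 → 577 → 1732 → 866 → 433 → 1300 → 650 → 325 → 976 → 488 → 244 → 122 → 61 → 184 → 92 → 46 → 23 → 70 → 35 → 106 → 53 → 160 → 80 → 40 → 20 → 10 → 5 → 16 → 8 → 4 → 2 → 1
Total steps = 36

36 steps


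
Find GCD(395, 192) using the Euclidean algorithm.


395 = 2 * 192 + 11
192 = 17 * 11 + 5
11 = 2 * 5 + 1
5 = 5 * 1 + 0
GCD = 1


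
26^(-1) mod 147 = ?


Use the extended Euclidean algorithm on (147, 26); each row r = 147*s + 26*t:
r=147, s=1, t=0
r=26, s=0, t=1
q=5: r=17, s=1, t=-5   [147*(1) + 26*(-5) = 17]
q=1: r=9, s=-1, t=6   [147*(-1) + 26*(6) = 9]
q=1: r=8, s=2, t=-11   [147*(2) + 26*(-11) = 8]
q=1: r=1, s=-3, t=17   [147*(-3) + 26*(17) = 1]
q=8: r=0, s=26, t=-147   [147*(26) + 26*(-147) = 0]
GCD = 1 with t = 17, so 26*(17) ≡ 1 (mod 147)
Inverse = 17 mod 147 = 17
Check: 26 * 17 = 442 ≡ 1 (mod 147)

26^(-1) ≡ 17 (mod 147)


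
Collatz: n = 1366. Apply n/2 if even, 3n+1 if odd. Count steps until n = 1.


1366 → 683 → 2050 → 1025 → 3076 → 1538 → 769 → 2308 → 1154 → 577 → 1732 → 866 → 433 → 1300 → 650 → 325 → 976 → 488 → 244 → 122 → 61 → 184 → 92 → 46 → 23 → 70 → 35 → 106 → 53 → 160 → 80 → 40 → 20 → 10 → 5 → 16 → 8 → 4 → 2 → 1
Total steps = 39

39 steps


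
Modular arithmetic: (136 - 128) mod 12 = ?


136 - 128 = 8
8 mod 12 = 8


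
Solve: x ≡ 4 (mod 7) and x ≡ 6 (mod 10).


M = 7*10 = 70
M1 = M/7 = 10, M2 = M/10 = 7
M1^(-1) mod 7 = 5, M2^(-1) mod 10 = 3
x = 4*10*5 + 6*7*3 = 326
326 mod 70 = 46
Check: 46 mod 7 = 4 ✓, 46 mod 10 = 6 ✓

x ≡ 46 (mod 70)


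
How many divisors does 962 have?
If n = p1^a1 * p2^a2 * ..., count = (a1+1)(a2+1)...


962 = 2^1 × 13^1 × 37^1
d(962) = (1+1) × (1+1) × (1+1) = 8

8 divisors


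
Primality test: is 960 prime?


960 / 2 = 480 (exact division)
960 is NOT prime.

No, 960 is not prime


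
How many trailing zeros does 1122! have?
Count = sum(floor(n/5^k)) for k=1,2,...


floor(1122/5) = 224
floor(1122/25) = 44
floor(1122/125) = 8
floor(1122/625) = 1
Total = 277

277 trailing zeros


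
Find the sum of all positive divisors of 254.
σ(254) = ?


Divisors of 254: 1, 2, 127, 254
Sum = 1 + 2 + 127 + 254 = 384

σ(254) = 384


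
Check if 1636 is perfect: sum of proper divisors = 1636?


Proper divisors of 1636: 1, 2, 4, 409, 818
Sum = 1 + 2 + 4 + 409 + 818 = 1234

No, 1636 is not perfect (1234 ≠ 1636)


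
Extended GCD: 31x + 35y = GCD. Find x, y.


Tabular extended Euclidean (each row: r = 31*s + 35*t):
r=31, s=1, t=0
r=35, s=0, t=1
q=0: r=31, s=1, t=0   [31*(1) + 35*(0) = 31]
q=1: r=4, s=-1, t=1   [31*(-1) + 35*(1) = 4]
q=7: r=3, s=8, t=-7   [31*(8) + 35*(-7) = 3]
q=1: r=1, s=-9, t=8   [31*(-9) + 35*(8) = 1]
q=3: r=0, s=35, t=-31   [31*(35) + 35*(-31) = 0]
GCD = 1; from the row with r=1: x=-9, y=8
Check: 31*(-9) + 35*(8) = -279 + 280 = 1

GCD = 1, x = -9, y = 8


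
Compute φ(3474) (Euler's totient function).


3474 = 2 × 3^2 × 193
Prime factors: 2, 3, 193
φ(3474) = 3474 × (1-1/2) × (1-1/3) × (1-1/193)
= 3474 × 1/2 × 2/3 × 192/193 = 1152

φ(3474) = 1152


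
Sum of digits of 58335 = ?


5 + 8 + 3 + 3 + 5 = 24


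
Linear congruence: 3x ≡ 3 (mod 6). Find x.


GCD(3, 6) = 3 divides 3
Divide: 1x ≡ 1 (mod 2)
x ≡ 1 (mod 2)


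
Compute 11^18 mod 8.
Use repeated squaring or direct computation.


11^1 mod 8 = 3
11^2 mod 8 = 1
11^3 mod 8 = 3
11^4 mod 8 = 1
11^5 mod 8 = 3
11^6 mod 8 = 1
11^7 mod 8 = 3
11^8 mod 8 = 1
11^9 mod 8 = 3
11^10 mod 8 = 1
11^11 mod 8 = 3
11^12 mod 8 = 1
11^13 mod 8 = 3
11^14 mod 8 = 1
11^15 mod 8 = 3
11^16 mod 8 = 1
11^17 mod 8 = 3
11^18 mod 8 = 1


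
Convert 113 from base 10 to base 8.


113 (base 10) = 113 (decimal)
113 (decimal) = 161 (base 8)


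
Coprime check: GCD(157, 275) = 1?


Euclidean algorithm:
275 = 1 * 157 + 118
157 = 1 * 118 + 39
118 = 3 * 39 + 1
39 = 39 * 1 + 0
GCD(157, 275) = 1

Yes, coprime (GCD = 1)


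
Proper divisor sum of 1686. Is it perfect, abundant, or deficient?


Proper divisors: 1, 2, 3, 6, 281, 562, 843
Sum = 1 + 2 + 3 + 6 + 281 + 562 + 843 = 1698
1698 > 1686 → abundant

s(1686) = 1698 (abundant)


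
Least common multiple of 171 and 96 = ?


GCD(171, 96) = 3
LCM = 171*96/3 = 16416/3 = 5472

LCM = 5472


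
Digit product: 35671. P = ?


3 × 5 × 6 × 7 × 1 = 630


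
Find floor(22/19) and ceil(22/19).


22/19 = 1.1579
floor = 1
ceil = 2

floor = 1, ceil = 2


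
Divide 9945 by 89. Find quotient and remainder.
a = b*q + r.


9945 = 89 * 111 + 66
Check: 9879 + 66 = 9945

q = 111, r = 66


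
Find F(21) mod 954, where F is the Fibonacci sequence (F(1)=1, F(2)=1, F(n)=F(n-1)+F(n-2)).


F(k) mod 954 for k=1..21:
1, 1, 2, 3, 5, 8, 13, 21, 34, 55, 89, 144, 233, 377, 610, 33, 643, 676, 365, 87, 452
F(21) mod 954 = 452


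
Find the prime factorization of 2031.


2031 / 3 = 677
677 / 677 = 1
2031 = 3 × 677


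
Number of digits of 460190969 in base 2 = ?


460190969 in base 2 = 11011011011011111010011111001
Number of digits = 29

29 digits (base 2)


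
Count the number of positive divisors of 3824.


3824 = 2^4 × 239^1
d(3824) = (4+1) × (1+1) = 10

10 divisors


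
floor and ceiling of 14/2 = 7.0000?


14/2 = 7.0000
floor = 7
ceil = 7

floor = 7, ceil = 7


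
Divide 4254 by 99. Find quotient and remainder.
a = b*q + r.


4254 = 99 * 42 + 96
Check: 4158 + 96 = 4254

q = 42, r = 96


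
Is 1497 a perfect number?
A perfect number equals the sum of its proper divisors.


Proper divisors of 1497: 1, 3, 499
Sum = 1 + 3 + 499 = 503

No, 1497 is not perfect (503 ≠ 1497)


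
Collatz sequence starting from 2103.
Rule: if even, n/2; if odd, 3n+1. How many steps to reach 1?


2103 → 6310 → 3155 → 9466 → 4733 → 14200 → 7100 → 3550 → 1775 → 5326 → 2663 → 7990 → 3995 → 11986 → 5993 → 17980 → 8990 → 4495 → 13486 → 6743 → 20230 → 10115 → 30346 → 15173 → 45520 → 22760 → 11380 → 5690 → 2845 → 8536 → 4268 → 2134 → 1067 → 3202 → 1601 → 4804 → 2402 → 1201 → 3604 → 1802 → 901 → 2704 → 1352 → 676 → 338 → 169 → 508 → 254 → 127 → 382 → 191 → 574 → 287 → 862 → 431 → 1294 → 647 → 1942 → 971 → 2914 → 1457 → 4372 → 2186 → 1093 → 3280 → 1640 → 820 → 410 → 205 → 616 → 308 → 154 → 77 → 232 → 116 → 58 → 29 → 88 → 44 → 22 → 11 → 34 → 17 → 52 → 26 → 13 → 40 → 20 → 10 → 5 → 16 → 8 → 4 → 2 → 1
Total steps = 94

94 steps


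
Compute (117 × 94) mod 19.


117 × 94 = 10998
10998 mod 19 = 16


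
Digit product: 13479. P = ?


1 × 3 × 4 × 7 × 9 = 756


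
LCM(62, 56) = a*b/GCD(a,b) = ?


GCD(62, 56) = 2
LCM = 62*56/2 = 3472/2 = 1736

LCM = 1736


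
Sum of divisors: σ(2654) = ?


Divisors of 2654: 1, 2, 1327, 2654
Sum = 1 + 2 + 1327 + 2654 = 3984

σ(2654) = 3984


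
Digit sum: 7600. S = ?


7 + 6 + 0 + 0 = 13


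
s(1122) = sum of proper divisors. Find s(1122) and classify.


Proper divisors: 1, 2, 3, 6, 11, 17, 22, 33, 34, 51, 66, 102, 187, 374, 561
Sum = 1 + 2 + 3 + 6 + 11 + 17 + 22 + 33 + 34 + 51 + 66 + 102 + 187 + 374 + 561 = 1470
1470 > 1122 → abundant

s(1122) = 1470 (abundant)


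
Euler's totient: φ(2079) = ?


2079 = 3^3 × 7 × 11
Prime factors: 3, 7, 11
φ(2079) = 2079 × (1-1/3) × (1-1/7) × (1-1/11)
= 2079 × 2/3 × 6/7 × 10/11 = 1080

φ(2079) = 1080
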